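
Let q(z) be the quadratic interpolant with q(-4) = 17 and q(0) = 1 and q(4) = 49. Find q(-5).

Using Newton's divided-difference form:
q[-4,0] = (1 - 17) / (0 - (-4)) = -4
q[0,4] = (49 - 1) / (4 - 0) = 12
q[-4,0,4] = (12 - (-4)) / (4 - (-4)) = 2
q(-5) = 17 + (-4)·(-1) + 2·(-1)·(-5) = 31

31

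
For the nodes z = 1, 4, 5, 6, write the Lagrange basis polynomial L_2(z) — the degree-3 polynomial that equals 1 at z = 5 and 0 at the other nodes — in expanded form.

L_2(z) = (z - 1)(z - 4)(z - 6) / [(4)·(1)·(-1)]
       = (z^3 - 11z^2 + 34z - 24) / (-4)

L_2(z) = -(1/4)z^3 + (11/4)z^2 - (17/2)z + 6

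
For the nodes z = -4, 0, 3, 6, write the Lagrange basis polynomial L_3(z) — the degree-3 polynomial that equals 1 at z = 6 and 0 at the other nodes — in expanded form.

L_3(z) = (z + 4)z(z - 3) / [(10)·(6)·(3)]
       = (z^3 + z^2 - 12z) / (180)

L_3(z) = (1/180)z^3 + (1/180)z^2 - (1/15)z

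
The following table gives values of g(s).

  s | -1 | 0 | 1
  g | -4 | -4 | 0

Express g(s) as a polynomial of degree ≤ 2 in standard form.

Build the Lagrange basis polynomials:
L_0(s) = s(s - 1) / [2] = (1/2)s^2 - (1/2)s
L_1(s) = (s + 1)(s - 1) / [-1] = -s^2 + 1
L_2(s) = (s + 1)s / [2] = (1/2)s^2 + (1/2)s
g(s) = (-4)·L_0 + (-4)·L_1 + 0·L_2
  (-4)·L_0(s) = -2s^2 + 2s
  (-4)·L_1(s) = 4s^2 - 4
  0·L_2(s) = 0
Adding term by term: 2s^2 + 2s - 4

g(s) = 2s^2 + 2s - 4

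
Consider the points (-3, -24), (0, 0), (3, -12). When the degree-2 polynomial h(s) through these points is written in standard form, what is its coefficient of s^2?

L_0(s) = s(s - 3) / [18] = (1/18)s^2 - (1/6)s
L_1(s) = (s + 3)(s - 3) / [-9] = -(1/9)s^2 + 1
L_2(s) = (s + 3)s / [18] = (1/18)s^2 + (1/6)s
h(s) = (-24)·L_0 + 0·L_1 + (-12)·L_2
Only the coefficient of s^2 is needed; take it from each L_i and combine:
(-24)·(1/18) + 0·(-1/9) + (-12)·(1/18) = -2

-2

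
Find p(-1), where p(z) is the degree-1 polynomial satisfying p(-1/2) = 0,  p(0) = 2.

-2

Evaluate each Lagrange basis at z = -1:
L_0(-1) = (-1)/[(-1/2)] = 2
L_1(-1) = (-1/2)/[(1/2)] = -1
Sum: 0 + 2·(-1) = -2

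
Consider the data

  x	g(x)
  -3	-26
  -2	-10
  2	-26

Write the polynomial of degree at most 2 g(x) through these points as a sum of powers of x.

g(x) = -4x^2 - 4x - 2

Newton's divided differences:
g[-3,-2] = (-10 - (-26)) / (-2 - (-3)) = 16
g[-2,2] = (-26 - (-10)) / (2 - (-2)) = -4
g[-3,-2,2] = (-4 - 16) / (2 - (-3)) = -4
g(x) = -26 + 16·(x + 3) + (-4)·(x + 3)(x + 2)
Expanding: g(x) = -4x^2 - 4x - 2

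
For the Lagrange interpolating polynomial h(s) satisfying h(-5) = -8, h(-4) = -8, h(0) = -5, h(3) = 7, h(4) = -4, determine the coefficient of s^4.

Build the Lagrange basis polynomials:
L_0(s) = (s + 4)s(s - 3)(s - 4) / [360] = (1/360)s^4 - (1/120)s^3 - (2/45)s^2 + (2/15)s
L_1(s) = (s + 5)s(s - 3)(s - 4) / [-224] = -(1/224)s^4 + (1/112)s^3 + (23/224)s^2 - (15/56)s
L_2(s) = (s + 5)(s + 4)(s - 3)(s - 4) / [240] = (1/240)s^4 + (1/120)s^3 - (31/240)s^2 - (2/15)s + 1
L_3(s) = (s + 5)(s + 4)s(s - 4) / [-168] = -(1/168)s^4 - (5/168)s^3 + (2/21)s^2 + (10/21)s
L_4(s) = (s + 5)(s + 4)s(s - 3) / [288] = (1/288)s^4 + (1/48)s^3 - (7/288)s^2 - (5/24)s
h(s) = (-8)·L_0 + (-8)·L_1 + (-5)·L_2 + 7·L_3 + (-4)·L_4
Only the coefficient of s^4 is needed; take it from each L_i and combine:
(-8)·(1/360) + (-8)·(-1/224) + (-5)·(1/240) + 7·(-1/168) + (-4)·(1/288) = -317/5040

-317/5040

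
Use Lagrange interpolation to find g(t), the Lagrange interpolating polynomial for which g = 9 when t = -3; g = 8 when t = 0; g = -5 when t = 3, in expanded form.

g(t) = -(2/3)t^2 - (7/3)t + 8

Build the Lagrange basis polynomials:
L_0(t) = t(t - 3) / [18] = (1/18)t^2 - (1/6)t
L_1(t) = (t + 3)(t - 3) / [-9] = -(1/9)t^2 + 1
L_2(t) = (t + 3)t / [18] = (1/18)t^2 + (1/6)t
g(t) = 9·L_0 + 8·L_1 + (-5)·L_2
  9·L_0(t) = (1/2)t^2 - (3/2)t
  8·L_1(t) = -(8/9)t^2 + 8
  (-5)·L_2(t) = -(5/18)t^2 - (5/6)t
Adding term by term: -(2/3)t^2 - (7/3)t + 8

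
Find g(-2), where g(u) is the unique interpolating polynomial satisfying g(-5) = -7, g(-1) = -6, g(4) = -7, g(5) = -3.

-19/4

Evaluate each Lagrange basis at u = -2:
L_0(-2) = (-1)·(-6)·(-7)/[(-4)·(-9)·(-10)] = 7/60
L_1(-2) = (3)·(-6)·(-7)/[(4)·(-5)·(-6)] = 21/20
L_2(-2) = (3)·(-1)·(-7)/[(9)·(5)·(-1)] = -7/15
L_3(-2) = (3)·(-1)·(-6)/[(10)·(6)·(1)] = 3/10
Sum: (-7)·(7/60) + (-6)·(21/20) + (-7)·(-7/15) + (-3)·(3/10) = -19/4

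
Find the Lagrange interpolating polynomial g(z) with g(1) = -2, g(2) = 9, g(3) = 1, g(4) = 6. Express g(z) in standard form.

g(z) = (16/3)z^3 - (83/2)z^2 + (589/6)z - 64

L_0(z) = (z - 2)(z - 3)(z - 4) / [-6] = -(1/6)z^3 + (3/2)z^2 - (13/3)z + 4
L_1(z) = (z - 1)(z - 3)(z - 4) / [2] = (1/2)z^3 - 4z^2 + (19/2)z - 6
L_2(z) = (z - 1)(z - 2)(z - 4) / [-2] = -(1/2)z^3 + (7/2)z^2 - 7z + 4
L_3(z) = (z - 1)(z - 2)(z - 3) / [6] = (1/6)z^3 - z^2 + (11/6)z - 1
g(z) = (-2)·L_0 + 9·L_1 + 1·L_2 + 6·L_3
  (-2)·L_0(z) = (1/3)z^3 - 3z^2 + (26/3)z - 8
  9·L_1(z) = (9/2)z^3 - 36z^2 + (171/2)z - 54
  1·L_2(z) = -(1/2)z^3 + (7/2)z^2 - 7z + 4
  6·L_3(z) = z^3 - 6z^2 + 11z - 6
Adding term by term: (16/3)z^3 - (83/2)z^2 + (589/6)z - 64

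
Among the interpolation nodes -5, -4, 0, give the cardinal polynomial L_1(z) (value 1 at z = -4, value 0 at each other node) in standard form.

L_1(z) = -(1/4)z^2 - (5/4)z

L_1(z) = (z + 5)z / [(1)·(-4)]
       = (z^2 + 5z) / (-4)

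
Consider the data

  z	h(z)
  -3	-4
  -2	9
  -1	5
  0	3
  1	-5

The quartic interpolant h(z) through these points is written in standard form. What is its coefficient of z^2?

L_0(z) = (z + 2)(z + 1)z(z - 1) / [24] = (1/24)z^4 + (1/12)z^3 - (1/24)z^2 - (1/12)z
L_1(z) = (z + 3)(z + 1)z(z - 1) / [-6] = -(1/6)z^4 - (1/2)z^3 + (1/6)z^2 + (1/2)z
L_2(z) = (z + 3)(z + 2)z(z - 1) / [4] = (1/4)z^4 + z^3 + (1/4)z^2 - (3/2)z
L_3(z) = (z + 3)(z + 2)(z + 1)(z - 1) / [-6] = -(1/6)z^4 - (5/6)z^3 - (5/6)z^2 + (5/6)z + 1
L_4(z) = (z + 3)(z + 2)(z + 1)z / [24] = (1/24)z^4 + (1/4)z^3 + (11/24)z^2 + (1/4)z
h(z) = (-4)·L_0 + 9·L_1 + 5·L_2 + 3·L_3 + (-5)·L_4
Only the coefficient of z^2 is needed; take it from each L_i and combine:
(-4)·(-1/24) + 9·(1/6) + 5·(1/4) + 3·(-5/6) + (-5)·(11/24) = -15/8

-15/8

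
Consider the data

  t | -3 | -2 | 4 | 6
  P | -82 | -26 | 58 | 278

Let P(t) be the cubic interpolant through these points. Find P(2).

Evaluate each Lagrange basis at t = 2:
L_0(2) = (4)·(-2)·(-4)/[(-1)·(-7)·(-9)] = -32/63
L_1(2) = (5)·(-2)·(-4)/[(1)·(-6)·(-8)] = 5/6
L_2(2) = (5)·(4)·(-4)/[(7)·(6)·(-2)] = 20/21
L_3(2) = (5)·(4)·(-2)/[(9)·(8)·(2)] = -5/18
Sum: (-82)·(-32/63) + (-26)·(5/6) + 58·(20/21) + 278·(-5/18) = -2

-2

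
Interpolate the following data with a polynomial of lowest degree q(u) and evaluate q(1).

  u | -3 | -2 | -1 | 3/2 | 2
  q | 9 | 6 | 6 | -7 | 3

Using Newton's divided-difference form:
q[-3,-2] = (6 - 9) / (-2 - (-3)) = -3
q[-2,-1] = (6 - 6) / (-1 - (-2)) = 0
q[-1,3/2] = (-7 - 6) / (3/2 - (-1)) = -26/5
q[3/2,2] = (3 - (-7)) / (2 - 3/2) = 20
q[-3,-2,-1] = (0 - (-3)) / (-1 - (-3)) = 3/2
q[-2,-1,3/2] = (-26/5 - 0) / (3/2 - (-2)) = -52/35
q[-1,3/2,2] = (20 - (-26/5)) / (2 - (-1)) = 42/5
q[-3,-2,-1,3/2] = (-52/35 - 3/2) / (3/2 - (-3)) = -209/315
q[-2,-1,3/2,2] = (42/5 - (-52/35)) / (2 - (-2)) = 173/70
q[-3,-2,-1,3/2,2] = (173/70 - (-209/315)) / (2 - (-3)) = 79/126
q(1) = 9 + (-3)·(4) + (3/2)·(4)·(3) + (-209/315)·(4)·(3)·(2) + (79/126)·(4)·(3)·(2)·(-1/2) = -887/105

-887/105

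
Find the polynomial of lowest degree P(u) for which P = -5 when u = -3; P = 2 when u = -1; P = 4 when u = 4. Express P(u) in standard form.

P(u) = -(31/70)u^2 + (121/70)u + 146/35

L_0(u) = (u + 1)(u - 4) / [14] = (1/14)u^2 - (3/14)u - 2/7
L_1(u) = (u + 3)(u - 4) / [-10] = -(1/10)u^2 + (1/10)u + 6/5
L_2(u) = (u + 3)(u + 1) / [35] = (1/35)u^2 + (4/35)u + 3/35
P(u) = (-5)·L_0 + 2·L_1 + 4·L_2
  (-5)·L_0(u) = -(5/14)u^2 + (15/14)u + 10/7
  2·L_1(u) = -(1/5)u^2 + (1/5)u + 12/5
  4·L_2(u) = (4/35)u^2 + (16/35)u + 12/35
Adding term by term: -(31/70)u^2 + (121/70)u + 146/35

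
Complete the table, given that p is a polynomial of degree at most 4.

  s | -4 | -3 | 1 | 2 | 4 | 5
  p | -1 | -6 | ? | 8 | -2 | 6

793/63

The 5 known values determine p uniquely (degree ≤ 4).
Evaluate each Lagrange basis at s = 1:
L_0(1) = (4)·(-1)·(-3)·(-4)/[(-1)·(-6)·(-8)·(-9)] = -1/9
L_1(1) = (5)·(-1)·(-3)·(-4)/[(1)·(-5)·(-7)·(-8)] = 3/14
L_2(1) = (5)·(4)·(-3)·(-4)/[(6)·(5)·(-2)·(-3)] = 4/3
L_3(1) = (5)·(4)·(-1)·(-4)/[(8)·(7)·(2)·(-1)] = -5/7
L_4(1) = (5)·(4)·(-1)·(-3)/[(9)·(8)·(3)·(1)] = 5/18
Sum: (-1)·(-1/9) + (-6)·(3/14) + 8·(4/3) + (-2)·(-5/7) + 6·(5/18) = 793/63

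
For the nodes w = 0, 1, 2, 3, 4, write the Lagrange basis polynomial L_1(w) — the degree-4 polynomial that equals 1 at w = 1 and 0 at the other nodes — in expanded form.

L_1(w) = w(w - 2)(w - 3)(w - 4) / [(1)·(-1)·(-2)·(-3)]
       = (w^4 - 9w^3 + 26w^2 - 24w) / (-6)

L_1(w) = -(1/6)w^4 + (3/2)w^3 - (13/3)w^2 + 4w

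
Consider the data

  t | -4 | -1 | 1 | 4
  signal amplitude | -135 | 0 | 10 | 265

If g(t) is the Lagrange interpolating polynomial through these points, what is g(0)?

1

L_0(0) = (1)·(-1)·(-4)/[(-3)·(-5)·(-8)] = -1/30
L_1(0) = (4)·(-1)·(-4)/[(3)·(-2)·(-5)] = 8/15
L_2(0) = (4)·(1)·(-4)/[(5)·(2)·(-3)] = 8/15
L_3(0) = (4)·(1)·(-1)/[(8)·(5)·(3)] = -1/30
Sum: (-135)·(-1/30) + 0 + 10·(8/15) + 265·(-1/30) = 1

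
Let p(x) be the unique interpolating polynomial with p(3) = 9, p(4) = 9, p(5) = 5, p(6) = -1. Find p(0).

L_0(0) = (-4)·(-5)·(-6)/[(-1)·(-2)·(-3)] = 20
L_1(0) = (-3)·(-5)·(-6)/[(1)·(-1)·(-2)] = -45
L_2(0) = (-3)·(-4)·(-6)/[(2)·(1)·(-1)] = 36
L_3(0) = (-3)·(-4)·(-5)/[(3)·(2)·(1)] = -10
Sum: 9·(20) + 9·(-45) + 5·(36) + (-1)·(-10) = -35

-35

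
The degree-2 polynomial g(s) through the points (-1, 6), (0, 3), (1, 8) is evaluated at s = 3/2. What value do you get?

27/2

Using Newton's divided-difference form:
g[-1,0] = (3 - 6) / (0 - (-1)) = -3
g[0,1] = (8 - 3) / (1 - 0) = 5
g[-1,0,1] = (5 - (-3)) / (1 - (-1)) = 4
g(3/2) = 6 + (-3)·(5/2) + 4·(5/2)·(3/2) = 27/2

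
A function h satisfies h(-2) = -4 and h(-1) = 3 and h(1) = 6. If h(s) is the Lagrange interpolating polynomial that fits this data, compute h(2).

2

L_0(2) = (3)·(1)/[(-1)·(-3)] = 1
L_1(2) = (4)·(1)/[(1)·(-2)] = -2
L_2(2) = (4)·(3)/[(3)·(2)] = 2
Sum: (-4)·(1) + 3·(-2) + 6·(2) = 2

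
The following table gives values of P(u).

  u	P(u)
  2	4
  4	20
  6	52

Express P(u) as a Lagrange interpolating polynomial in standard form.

P(u) = 2u^2 - 4u + 4

Build the Lagrange basis polynomials:
L_0(u) = (u - 4)(u - 6) / [8] = (1/8)u^2 - (5/4)u + 3
L_1(u) = (u - 2)(u - 6) / [-4] = -(1/4)u^2 + 2u - 3
L_2(u) = (u - 2)(u - 4) / [8] = (1/8)u^2 - (3/4)u + 1
P(u) = 4·L_0 + 20·L_1 + 52·L_2
  4·L_0(u) = (1/2)u^2 - 5u + 12
  20·L_1(u) = -5u^2 + 40u - 60
  52·L_2(u) = (13/2)u^2 - 39u + 52
Adding term by term: 2u^2 - 4u + 4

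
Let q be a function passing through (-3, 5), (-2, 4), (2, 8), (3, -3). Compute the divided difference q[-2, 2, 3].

q[-2,2] = (8 - 4) / (2 - (-2)) = 1
q[2,3] = (-3 - 8) / (3 - 2) = -11
q[-2,2,3] = (-11 - 1) / (3 - (-2)) = -12/5

-12/5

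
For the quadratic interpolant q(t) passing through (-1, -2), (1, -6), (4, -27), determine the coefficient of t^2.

The leading coefficient equals the top divided difference q[-1,1,4].
q[-1,1] = (-6 - (-2)) / (1 - (-1)) = -2
q[1,4] = (-27 - (-6)) / (4 - 1) = -7
q[-1,1,4] = (-7 - (-2)) / (4 - (-1)) = -1

-1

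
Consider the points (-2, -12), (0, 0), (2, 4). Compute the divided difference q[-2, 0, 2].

q[-2,0] = (0 - (-12)) / (0 - (-2)) = 6
q[0,2] = (4 - 0) / (2 - 0) = 2
q[-2,0,2] = (2 - 6) / (2 - (-2)) = -1

-1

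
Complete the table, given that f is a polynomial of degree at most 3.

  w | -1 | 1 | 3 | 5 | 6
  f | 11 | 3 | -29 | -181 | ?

-332

The 4 known values determine f uniquely (degree ≤ 3).
L_0(6) = (5)·(3)·(1)/[(-2)·(-4)·(-6)] = -5/16
L_1(6) = (7)·(3)·(1)/[(2)·(-2)·(-4)] = 21/16
L_2(6) = (7)·(5)·(1)/[(4)·(2)·(-2)] = -35/16
L_3(6) = (7)·(5)·(3)/[(6)·(4)·(2)] = 35/16
Sum: 11·(-5/16) + 3·(21/16) + (-29)·(-35/16) + (-181)·(35/16) = -332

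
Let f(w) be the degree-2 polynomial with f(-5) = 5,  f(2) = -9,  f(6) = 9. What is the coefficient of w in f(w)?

-5/22

Build the Lagrange basis polynomials:
L_0(w) = (w - 2)(w - 6) / [77] = (1/77)w^2 - (8/77)w + 12/77
L_1(w) = (w + 5)(w - 6) / [-28] = -(1/28)w^2 + (1/28)w + 15/14
L_2(w) = (w + 5)(w - 2) / [44] = (1/44)w^2 + (3/44)w - 5/22
f(w) = 5·L_0 + (-9)·L_1 + 9·L_2
Only the coefficient of w is needed; take it from each L_i and combine:
5·(-8/77) + (-9)·(1/28) + 9·(3/44) = -5/22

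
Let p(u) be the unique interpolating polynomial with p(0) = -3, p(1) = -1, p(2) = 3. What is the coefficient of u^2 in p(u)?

1

The leading coefficient equals the top divided difference p[0,1,2].
p[0,1] = (-1 - (-3)) / (1 - 0) = 2
p[1,2] = (3 - (-1)) / (2 - 1) = 4
p[0,1,2] = (4 - 2) / (2 - 0) = 1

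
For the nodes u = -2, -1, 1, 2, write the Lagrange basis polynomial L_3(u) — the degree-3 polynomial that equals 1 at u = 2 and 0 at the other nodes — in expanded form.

L_3(u) = (u + 2)(u + 1)(u - 1) / [(4)·(3)·(1)]
       = (u^3 + 2u^2 - u - 2) / (12)

L_3(u) = (1/12)u^3 + (1/6)u^2 - (1/12)u - 1/6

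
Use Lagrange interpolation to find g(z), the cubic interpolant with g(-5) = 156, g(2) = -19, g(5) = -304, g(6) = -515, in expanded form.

g(z) = -2z^3 - 3z^2 + 4z + 1

Build the Lagrange basis polynomials:
L_0(z) = (z - 2)(z - 5)(z - 6) / [-770] = -(1/770)z^3 + (13/770)z^2 - (26/385)z + 6/77
L_1(z) = (z + 5)(z - 5)(z - 6) / [84] = (1/84)z^3 - (1/14)z^2 - (25/84)z + 25/14
L_2(z) = (z + 5)(z - 2)(z - 6) / [-30] = -(1/30)z^3 + (1/10)z^2 + (14/15)z - 2
L_3(z) = (z + 5)(z - 2)(z - 5) / [44] = (1/44)z^3 - (1/22)z^2 - (25/44)z + 25/22
g(z) = 156·L_0 + (-19)·L_1 + (-304)·L_2 + (-515)·L_3
  156·L_0(z) = -(78/385)z^3 + (1014/385)z^2 - (4056/385)z + 936/77
  (-19)·L_1(z) = -(19/84)z^3 + (19/14)z^2 + (475/84)z - 475/14
  (-304)·L_2(z) = (152/15)z^3 - (152/5)z^2 - (4256/15)z + 608
  (-515)·L_3(z) = -(515/44)z^3 + (515/22)z^2 + (12875/44)z - 12875/22
Adding term by term: -2z^3 - 3z^2 + 4z + 1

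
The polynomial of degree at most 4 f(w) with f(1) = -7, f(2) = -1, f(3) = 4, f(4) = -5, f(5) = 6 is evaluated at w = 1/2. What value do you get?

837/128

Evaluate each Lagrange basis at w = 1/2:
L_0(1/2) = (-3/2)·(-5/2)·(-7/2)·(-9/2)/[(-1)·(-2)·(-3)·(-4)] = 315/128
L_1(1/2) = (-1/2)·(-5/2)·(-7/2)·(-9/2)/[(1)·(-1)·(-2)·(-3)] = -105/32
L_2(1/2) = (-1/2)·(-3/2)·(-7/2)·(-9/2)/[(2)·(1)·(-1)·(-2)] = 189/64
L_3(1/2) = (-1/2)·(-3/2)·(-5/2)·(-9/2)/[(3)·(2)·(1)·(-1)] = -45/32
L_4(1/2) = (-1/2)·(-3/2)·(-5/2)·(-7/2)/[(4)·(3)·(2)·(1)] = 35/128
Sum: (-7)·(315/128) + (-1)·(-105/32) + 4·(189/64) + (-5)·(-45/32) + 6·(35/128) = 837/128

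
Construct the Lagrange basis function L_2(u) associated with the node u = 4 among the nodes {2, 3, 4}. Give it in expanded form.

L_2(u) = (1/2)u^2 - (5/2)u + 3

L_2(u) = (u - 2)(u - 3) / [(2)·(1)]
       = (u^2 - 5u + 6) / (2)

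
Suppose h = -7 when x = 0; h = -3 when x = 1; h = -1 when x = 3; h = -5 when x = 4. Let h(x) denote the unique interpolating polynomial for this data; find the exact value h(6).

-28

L_0(6) = (5)·(3)·(2)/[(-1)·(-3)·(-4)] = -5/2
L_1(6) = (6)·(3)·(2)/[(1)·(-2)·(-3)] = 6
L_2(6) = (6)·(5)·(2)/[(3)·(2)·(-1)] = -10
L_3(6) = (6)·(5)·(3)/[(4)·(3)·(1)] = 15/2
Sum: (-7)·(-5/2) + (-3)·(6) + (-1)·(-10) + (-5)·(15/2) = -28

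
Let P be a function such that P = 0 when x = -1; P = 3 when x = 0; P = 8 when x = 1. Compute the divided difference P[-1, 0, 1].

1

P[-1,0] = (3 - 0) / (0 - (-1)) = 3
P[0,1] = (8 - 3) / (1 - 0) = 5
P[-1,0,1] = (5 - 3) / (1 - (-1)) = 1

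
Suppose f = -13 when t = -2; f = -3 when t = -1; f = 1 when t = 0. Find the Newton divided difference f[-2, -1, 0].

-3

f[-2,-1] = (-3 - (-13)) / (-1 - (-2)) = 10
f[-1,0] = (1 - (-3)) / (0 - (-1)) = 4
f[-2,-1,0] = (4 - 10) / (0 - (-2)) = -3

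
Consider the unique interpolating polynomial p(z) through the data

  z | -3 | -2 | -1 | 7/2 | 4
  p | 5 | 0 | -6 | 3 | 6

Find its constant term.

L_0(z) = (z + 2)(z + 1)(z - 7/2)(z - 4) / [91] = (1/91)z^4 - (9/182)z^3 - (1/14)z^2 + (27/91)z + 4/13
L_1(z) = (z + 3)(z + 1)(z - 7/2)(z - 4) / [-33] = -(1/33)z^4 + (7/66)z^3 + (13/33)z^2 - (67/66)z - 14/11
L_2(z) = (z + 3)(z + 2)(z - 7/2)(z - 4) / [45] = (1/45)z^4 - (1/18)z^3 - (7/18)z^2 + (5/9)z + 28/15
L_3(z) = (z + 3)(z + 2)(z + 1)(z - 4) / [-1287/16] = -(16/1287)z^4 - (32/1287)z^3 + (16/99)z^2 + (608/1287)z + 128/429
L_4(z) = (z + 3)(z + 2)(z + 1)(z - 7/2) / [105] = (1/105)z^4 + (1/42)z^3 - (2/21)z^2 - (13/42)z - 1/5
p(z) = 5·L_0 + 0·L_1 + (-6)·L_2 + 3·L_3 + 6·L_4
Only the constant term is needed; take it from each L_i and combine:
5·(4/13) + 0·(-14/11) + (-6)·(28/15) + 3·(128/429) + 6·(-1/5) = -7126/715

-7126/715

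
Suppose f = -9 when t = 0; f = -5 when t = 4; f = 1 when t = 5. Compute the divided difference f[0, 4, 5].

1

f[0,4] = (-5 - (-9)) / (4 - 0) = 1
f[4,5] = (1 - (-5)) / (5 - 4) = 6
f[0,4,5] = (6 - 1) / (5 - 0) = 1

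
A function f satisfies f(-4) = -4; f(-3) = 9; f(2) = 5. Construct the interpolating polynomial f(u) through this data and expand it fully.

L_0(u) = (u + 3)(u - 2) / [6] = (1/6)u^2 + (1/6)u - 1
L_1(u) = (u + 4)(u - 2) / [-5] = -(1/5)u^2 - (2/5)u + 8/5
L_2(u) = (u + 4)(u + 3) / [30] = (1/30)u^2 + (7/30)u + 2/5
f(u) = (-4)·L_0 + 9·L_1 + 5·L_2
  (-4)·L_0(u) = -(2/3)u^2 - (2/3)u + 4
  9·L_1(u) = -(9/5)u^2 - (18/5)u + 72/5
  5·L_2(u) = (1/6)u^2 + (7/6)u + 2
Adding term by term: -(23/10)u^2 - (31/10)u + 102/5

f(u) = -(23/10)u^2 - (31/10)u + 102/5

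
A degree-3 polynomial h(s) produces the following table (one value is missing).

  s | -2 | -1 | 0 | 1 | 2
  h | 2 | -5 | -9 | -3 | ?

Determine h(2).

20

The 4 known values determine h uniquely (degree ≤ 3).
Evaluate each Lagrange basis at s = 2:
L_0(2) = (3)·(2)·(1)/[(-1)·(-2)·(-3)] = -1
L_1(2) = (4)·(2)·(1)/[(1)·(-1)·(-2)] = 4
L_2(2) = (4)·(3)·(1)/[(2)·(1)·(-1)] = -6
L_3(2) = (4)·(3)·(2)/[(3)·(2)·(1)] = 4
Sum: 2·(-1) + (-5)·(4) + (-9)·(-6) + (-3)·(4) = 20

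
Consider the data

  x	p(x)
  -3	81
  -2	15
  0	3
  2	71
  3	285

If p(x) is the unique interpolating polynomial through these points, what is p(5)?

Evaluate each Lagrange basis at x = 5:
L_0(5) = (7)·(5)·(3)·(2)/[(-1)·(-3)·(-5)·(-6)] = 7/3
L_1(5) = (8)·(5)·(3)·(2)/[(1)·(-2)·(-4)·(-5)] = -6
L_2(5) = (8)·(7)·(3)·(2)/[(3)·(2)·(-2)·(-3)] = 28/3
L_3(5) = (8)·(7)·(5)·(2)/[(5)·(4)·(2)·(-1)] = -14
L_4(5) = (8)·(7)·(5)·(3)/[(6)·(5)·(3)·(1)] = 28/3
Sum: 81·(7/3) + 15·(-6) + 3·(28/3) + 71·(-14) + 285·(28/3) = 1793

1793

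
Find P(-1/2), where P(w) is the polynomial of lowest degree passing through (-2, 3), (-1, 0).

L_0(-1/2) = (1/2)/[(-1)] = -1/2
L_1(-1/2) = (3/2)/[(1)] = 3/2
Sum: 3·(-1/2) + 0 = -3/2

-3/2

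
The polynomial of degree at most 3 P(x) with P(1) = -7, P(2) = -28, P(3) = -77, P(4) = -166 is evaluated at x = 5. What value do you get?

L_0(5) = (3)·(2)·(1)/[(-1)·(-2)·(-3)] = -1
L_1(5) = (4)·(2)·(1)/[(1)·(-1)·(-2)] = 4
L_2(5) = (4)·(3)·(1)/[(2)·(1)·(-1)] = -6
L_3(5) = (4)·(3)·(2)/[(3)·(2)·(1)] = 4
Sum: (-7)·(-1) + (-28)·(4) + (-77)·(-6) + (-166)·(4) = -307

-307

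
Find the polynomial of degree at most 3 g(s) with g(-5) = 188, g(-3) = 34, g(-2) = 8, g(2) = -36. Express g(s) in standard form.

Build the Lagrange basis polynomials:
L_0(s) = (s + 3)(s + 2)(s - 2) / [-42] = -(1/42)s^3 - (1/14)s^2 + (2/21)s + 2/7
L_1(s) = (s + 5)(s + 2)(s - 2) / [10] = (1/10)s^3 + (1/2)s^2 - (2/5)s - 2
L_2(s) = (s + 5)(s + 3)(s - 2) / [-12] = -(1/12)s^3 - (1/2)s^2 + (1/12)s + 5/2
L_3(s) = (s + 5)(s + 3)(s + 2) / [140] = (1/140)s^3 + (1/14)s^2 + (31/140)s + 3/14
g(s) = 188·L_0 + 34·L_1 + 8·L_2 + (-36)·L_3
  188·L_0(s) = -(94/21)s^3 - (94/7)s^2 + (376/21)s + 376/7
  34·L_1(s) = (17/5)s^3 + 17s^2 - (68/5)s - 68
  8·L_2(s) = -(2/3)s^3 - 4s^2 + (2/3)s + 20
  (-36)·L_3(s) = -(9/35)s^3 - (18/7)s^2 - (279/35)s - 54/7
Adding term by term: -2s^3 - 3s^2 - 3s - 2

g(s) = -2s^3 - 3s^2 - 3s - 2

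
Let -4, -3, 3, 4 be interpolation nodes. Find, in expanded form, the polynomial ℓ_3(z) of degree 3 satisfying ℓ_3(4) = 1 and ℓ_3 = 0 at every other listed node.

ℓ_3(z) = (z + 4)(z + 3)(z - 3) / [(8)·(7)·(1)]
       = (z^3 + 4z^2 - 9z - 36) / (56)

ℓ_3(z) = (1/56)z^3 + (1/14)z^2 - (9/56)z - 9/14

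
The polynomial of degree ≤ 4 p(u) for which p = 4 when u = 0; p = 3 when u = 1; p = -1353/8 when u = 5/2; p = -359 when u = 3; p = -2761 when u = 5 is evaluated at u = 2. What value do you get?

Evaluate each Lagrange basis at u = 2:
L_0(2) = (1)·(-1/2)·(-1)·(-3)/[(-1)·(-5/2)·(-3)·(-5)] = -1/25
L_1(2) = (2)·(-1/2)·(-1)·(-3)/[(1)·(-3/2)·(-2)·(-4)] = 1/4
L_2(2) = (2)·(1)·(-1)·(-3)/[(5/2)·(3/2)·(-1/2)·(-5/2)] = 32/25
L_3(2) = (2)·(1)·(-1/2)·(-3)/[(3)·(2)·(1/2)·(-2)] = -1/2
L_4(2) = (2)·(1)·(-1/2)·(-1)/[(5)·(4)·(5/2)·(2)] = 1/100
Sum: 4·(-1/25) + 3·(1/4) + (-1353/8)·(32/25) + (-359)·(-1/2) + (-2761)·(1/100) = -64

-64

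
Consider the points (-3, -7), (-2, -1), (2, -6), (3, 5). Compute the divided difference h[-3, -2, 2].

-29/20

h[-3,-2] = (-1 - (-7)) / (-2 - (-3)) = 6
h[-2,2] = (-6 - (-1)) / (2 - (-2)) = -5/4
h[-3,-2,2] = (-5/4 - 6) / (2 - (-3)) = -29/20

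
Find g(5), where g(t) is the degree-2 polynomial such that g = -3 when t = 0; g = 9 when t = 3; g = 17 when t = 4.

Using Newton's divided-difference form:
g[0,3] = (9 - (-3)) / (3 - 0) = 4
g[3,4] = (17 - 9) / (4 - 3) = 8
g[0,3,4] = (8 - 4) / (4 - 0) = 1
g(5) = -3 + 4·(5) + 1·(5)·(2) = 27

27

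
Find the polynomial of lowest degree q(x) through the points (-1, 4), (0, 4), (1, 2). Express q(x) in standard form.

Build the Lagrange basis polynomials:
L_0(x) = x(x - 1) / [2] = (1/2)x^2 - (1/2)x
L_1(x) = (x + 1)(x - 1) / [-1] = -x^2 + 1
L_2(x) = (x + 1)x / [2] = (1/2)x^2 + (1/2)x
q(x) = 4·L_0 + 4·L_1 + 2·L_2
  4·L_0(x) = 2x^2 - 2x
  4·L_1(x) = -4x^2 + 4
  2·L_2(x) = x^2 + x
Adding term by term: -x^2 - x + 4

q(x) = -x^2 - x + 4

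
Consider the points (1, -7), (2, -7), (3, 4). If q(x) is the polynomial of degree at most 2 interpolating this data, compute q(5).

L_0(5) = (3)·(2)/[(-1)·(-2)] = 3
L_1(5) = (4)·(2)/[(1)·(-1)] = -8
L_2(5) = (4)·(3)/[(2)·(1)] = 6
Sum: (-7)·(3) + (-7)·(-8) + 4·(6) = 59

59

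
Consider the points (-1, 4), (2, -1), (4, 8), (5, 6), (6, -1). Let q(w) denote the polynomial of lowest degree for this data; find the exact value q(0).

Using Newton's divided-difference form:
q[-1,2] = (-1 - 4) / (2 - (-1)) = -5/3
q[2,4] = (8 - (-1)) / (4 - 2) = 9/2
q[4,5] = (6 - 8) / (5 - 4) = -2
q[5,6] = (-1 - 6) / (6 - 5) = -7
q[-1,2,4] = (9/2 - (-5/3)) / (4 - (-1)) = 37/30
q[2,4,5] = (-2 - 9/2) / (5 - 2) = -13/6
q[4,5,6] = (-7 - (-2)) / (6 - 4) = -5/2
q[-1,2,4,5] = (-13/6 - 37/30) / (5 - (-1)) = -17/30
q[2,4,5,6] = (-5/2 - (-13/6)) / (6 - 2) = -1/12
q[-1,2,4,5,6] = (-1/12 - (-17/30)) / (6 - (-1)) = 29/420
q(0) = 4 + (-5/3)·(1) + (37/30)·(1)·(-2) + (-17/30)·(1)·(-2)·(-4) + (29/420)·(1)·(-2)·(-4)·(-5) = -52/7

-52/7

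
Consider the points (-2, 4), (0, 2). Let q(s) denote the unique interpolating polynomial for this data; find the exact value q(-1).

3

Evaluate each Lagrange basis at s = -1:
L_0(-1) = (-1)/[(-2)] = 1/2
L_1(-1) = (1)/[(2)] = 1/2
Sum: 4·(1/2) + 2·(1/2) = 3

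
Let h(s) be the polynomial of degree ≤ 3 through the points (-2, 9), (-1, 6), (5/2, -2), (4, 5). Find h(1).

Evaluate each Lagrange basis at s = 1:
L_0(1) = (2)·(-3/2)·(-3)/[(-1)·(-9/2)·(-6)] = -1/3
L_1(1) = (3)·(-3/2)·(-3)/[(1)·(-7/2)·(-5)] = 27/35
L_2(1) = (3)·(2)·(-3)/[(9/2)·(7/2)·(-3/2)] = 16/21
L_3(1) = (3)·(2)·(-3/2)/[(6)·(5)·(3/2)] = -1/5
Sum: 9·(-1/3) + 6·(27/35) + (-2)·(16/21) + 5·(-1/5) = -94/105

-94/105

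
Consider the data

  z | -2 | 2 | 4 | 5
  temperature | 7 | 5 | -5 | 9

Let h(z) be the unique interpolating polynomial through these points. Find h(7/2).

L_0(7/2) = (3/2)·(-1/2)·(-3/2)/[(-4)·(-6)·(-7)] = -3/448
L_1(7/2) = (11/2)·(-1/2)·(-3/2)/[(4)·(-2)·(-3)] = 11/64
L_2(7/2) = (11/2)·(3/2)·(-3/2)/[(6)·(2)·(-1)] = 33/32
L_3(7/2) = (11/2)·(3/2)·(-1/2)/[(7)·(3)·(1)] = -11/56
Sum: 7·(-3/448) + 5·(11/64) + (-5)·(33/32) + 9·(-11/56) = -1369/224

-1369/224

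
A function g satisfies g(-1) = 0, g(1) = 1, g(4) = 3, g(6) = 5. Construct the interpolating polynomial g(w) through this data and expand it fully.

Newton's divided differences:
g[-1,1] = (1 - 0) / (1 - (-1)) = 1/2
g[1,4] = (3 - 1) / (4 - 1) = 2/3
g[4,6] = (5 - 3) / (6 - 4) = 1
g[-1,1,4] = (2/3 - 1/2) / (4 - (-1)) = 1/30
g[1,4,6] = (1 - 2/3) / (6 - 1) = 1/15
g[-1,1,4,6] = (1/15 - 1/30) / (6 - (-1)) = 1/210
g(w) = (1/2)·(w + 1) + (1/30)·(w + 1)(w - 1) + (1/210)·(w + 1)(w - 1)(w - 4)
Expanding: g(w) = (1/210)w^3 + (1/70)w^2 + (52/105)w + 17/35

g(w) = (1/210)w^3 + (1/70)w^2 + (52/105)w + 17/35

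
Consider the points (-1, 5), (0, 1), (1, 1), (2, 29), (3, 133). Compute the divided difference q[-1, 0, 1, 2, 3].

1

q[-1,0] = (1 - 5) / (0 - (-1)) = -4
q[0,1] = (1 - 1) / (1 - 0) = 0
q[1,2] = (29 - 1) / (2 - 1) = 28
q[2,3] = (133 - 29) / (3 - 2) = 104
q[-1,0,1] = (0 - (-4)) / (1 - (-1)) = 2
q[0,1,2] = (28 - 0) / (2 - 0) = 14
q[1,2,3] = (104 - 28) / (3 - 1) = 38
q[-1,0,1,2] = (14 - 2) / (2 - (-1)) = 4
q[0,1,2,3] = (38 - 14) / (3 - 0) = 8
q[-1,0,1,2,3] = (8 - 4) / (3 - (-1)) = 1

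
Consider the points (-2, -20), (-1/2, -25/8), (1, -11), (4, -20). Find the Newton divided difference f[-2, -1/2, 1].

f[-2,-1/2] = (-25/8 - (-20)) / (-1/2 - (-2)) = 45/4
f[-1/2,1] = (-11 - (-25/8)) / (1 - (-1/2)) = -21/4
f[-2,-1/2,1] = (-21/4 - 45/4) / (1 - (-2)) = -11/2

-11/2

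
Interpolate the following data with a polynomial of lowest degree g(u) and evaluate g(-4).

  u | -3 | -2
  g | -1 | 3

L_0(-4) = (-2)/[(-1)] = 2
L_1(-4) = (-1)/[(1)] = -1
Sum: (-1)·(2) + 3·(-1) = -5

-5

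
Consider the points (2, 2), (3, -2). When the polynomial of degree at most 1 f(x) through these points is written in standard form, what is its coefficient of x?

-4

The leading coefficient equals the top divided difference f[2,3].
f[2,3] = (-2 - 2) / (3 - 2) = -4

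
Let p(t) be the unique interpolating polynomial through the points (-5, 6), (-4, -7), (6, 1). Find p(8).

Evaluate each Lagrange basis at t = 8:
L_0(8) = (12)·(2)/[(-1)·(-11)] = 24/11
L_1(8) = (13)·(2)/[(1)·(-10)] = -13/5
L_2(8) = (13)·(12)/[(11)·(10)] = 78/55
Sum: 6·(24/11) + (-7)·(-13/5) + 1·(78/55) = 1799/55

1799/55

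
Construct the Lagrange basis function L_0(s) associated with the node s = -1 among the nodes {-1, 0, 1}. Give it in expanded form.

L_0(s) = (1/2)s^2 - (1/2)s

L_0(s) = s(s - 1) / [(-1)·(-2)]
       = (s^2 - s) / (2)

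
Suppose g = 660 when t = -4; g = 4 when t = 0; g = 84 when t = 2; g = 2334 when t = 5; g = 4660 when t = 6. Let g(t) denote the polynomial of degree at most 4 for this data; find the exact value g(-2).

L_0(-2) = (-2)·(-4)·(-7)·(-8)/[(-4)·(-6)·(-9)·(-10)] = 28/135
L_1(-2) = (2)·(-4)·(-7)·(-8)/[(4)·(-2)·(-5)·(-6)] = 28/15
L_2(-2) = (2)·(-2)·(-7)·(-8)/[(6)·(2)·(-3)·(-4)] = -14/9
L_3(-2) = (2)·(-2)·(-4)·(-8)/[(9)·(5)·(3)·(-1)] = 128/135
L_4(-2) = (2)·(-2)·(-4)·(-7)/[(10)·(6)·(4)·(1)] = -7/15
Sum: 660·(28/135) + 4·(28/15) + 84·(-14/9) + 2334·(128/135) + 4660·(-7/15) = 52

52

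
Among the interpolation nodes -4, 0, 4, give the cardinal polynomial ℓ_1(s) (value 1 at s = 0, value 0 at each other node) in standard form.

ℓ_1(s) = -(1/16)s^2 + 1

ℓ_1(s) = (s + 4)(s - 4) / [(4)·(-4)]
       = (s^2 - 16) / (-16)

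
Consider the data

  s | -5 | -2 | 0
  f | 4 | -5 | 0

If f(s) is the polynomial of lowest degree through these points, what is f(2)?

69/5

Using Newton's divided-difference form:
f[-5,-2] = (-5 - 4) / (-2 - (-5)) = -3
f[-2,0] = (0 - (-5)) / (0 - (-2)) = 5/2
f[-5,-2,0] = (5/2 - (-3)) / (0 - (-5)) = 11/10
f(2) = 4 + (-3)·(7) + (11/10)·(7)·(4) = 69/5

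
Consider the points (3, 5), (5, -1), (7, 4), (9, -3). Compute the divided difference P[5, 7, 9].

P[5,7] = (4 - (-1)) / (7 - 5) = 5/2
P[7,9] = (-3 - 4) / (9 - 7) = -7/2
P[5,7,9] = (-7/2 - 5/2) / (9 - 5) = -3/2

-3/2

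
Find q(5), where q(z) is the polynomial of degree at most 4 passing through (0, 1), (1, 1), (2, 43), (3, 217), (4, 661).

1561

Evaluate each Lagrange basis at z = 5:
L_0(5) = (4)·(3)·(2)·(1)/[(-1)·(-2)·(-3)·(-4)] = 1
L_1(5) = (5)·(3)·(2)·(1)/[(1)·(-1)·(-2)·(-3)] = -5
L_2(5) = (5)·(4)·(2)·(1)/[(2)·(1)·(-1)·(-2)] = 10
L_3(5) = (5)·(4)·(3)·(1)/[(3)·(2)·(1)·(-1)] = -10
L_4(5) = (5)·(4)·(3)·(2)/[(4)·(3)·(2)·(1)] = 5
Sum: 1·(1) + 1·(-5) + 43·(10) + 217·(-10) + 661·(5) = 1561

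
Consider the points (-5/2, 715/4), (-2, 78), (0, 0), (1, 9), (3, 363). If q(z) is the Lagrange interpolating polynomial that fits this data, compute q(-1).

L_0(-1) = (1)·(-1)·(-2)·(-4)/[(-1/2)·(-5/2)·(-7/2)·(-11/2)] = -128/385
L_1(-1) = (3/2)·(-1)·(-2)·(-4)/[(1/2)·(-2)·(-3)·(-5)] = 4/5
L_2(-1) = (3/2)·(1)·(-2)·(-4)/[(5/2)·(2)·(-1)·(-3)] = 4/5
L_3(-1) = (3/2)·(1)·(-1)·(-4)/[(7/2)·(3)·(1)·(-2)] = -2/7
L_4(-1) = (3/2)·(1)·(-1)·(-2)/[(11/2)·(5)·(3)·(2)] = 1/55
Sum: 715/4·(-128/385) + 78·(4/5) + 0 + 9·(-2/7) + 363·(1/55) = 7

7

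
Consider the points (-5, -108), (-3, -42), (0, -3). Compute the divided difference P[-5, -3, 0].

P[-5,-3] = (-42 - (-108)) / (-3 - (-5)) = 33
P[-3,0] = (-3 - (-42)) / (0 - (-3)) = 13
P[-5,-3,0] = (13 - 33) / (0 - (-5)) = -4

-4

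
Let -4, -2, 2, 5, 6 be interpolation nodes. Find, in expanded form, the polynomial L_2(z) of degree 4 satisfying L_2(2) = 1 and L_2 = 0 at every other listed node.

L_2(z) = (1/288)z^4 - (5/288)z^3 - (7/72)z^2 + (23/72)z + 5/6

L_2(z) = (z + 4)(z + 2)(z - 5)(z - 6) / [(6)·(4)·(-3)·(-4)]
       = (z^4 - 5z^3 - 28z^2 + 92z + 240) / (288)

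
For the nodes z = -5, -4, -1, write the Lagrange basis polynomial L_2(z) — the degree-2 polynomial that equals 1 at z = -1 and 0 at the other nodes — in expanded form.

L_2(z) = (1/12)z^2 + (3/4)z + 5/3

L_2(z) = (z + 5)(z + 4) / [(4)·(3)]
       = (z^2 + 9z + 20) / (12)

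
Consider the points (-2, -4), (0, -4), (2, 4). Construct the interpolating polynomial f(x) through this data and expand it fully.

L_0(x) = x(x - 2) / [8] = (1/8)x^2 - (1/4)x
L_1(x) = (x + 2)(x - 2) / [-4] = -(1/4)x^2 + 1
L_2(x) = (x + 2)x / [8] = (1/8)x^2 + (1/4)x
f(x) = (-4)·L_0 + (-4)·L_1 + 4·L_2
  (-4)·L_0(x) = -(1/2)x^2 + x
  (-4)·L_1(x) = x^2 - 4
  4·L_2(x) = (1/2)x^2 + x
Adding term by term: x^2 + 2x - 4

f(x) = x^2 + 2x - 4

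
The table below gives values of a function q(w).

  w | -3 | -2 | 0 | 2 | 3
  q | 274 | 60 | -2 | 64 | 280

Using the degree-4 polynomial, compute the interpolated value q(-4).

Using Newton's divided-difference form:
q[-3,-2] = (60 - 274) / (-2 - (-3)) = -214
q[-2,0] = (-2 - 60) / (0 - (-2)) = -31
q[0,2] = (64 - (-2)) / (2 - 0) = 33
q[2,3] = (280 - 64) / (3 - 2) = 216
q[-3,-2,0] = (-31 - (-214)) / (0 - (-3)) = 61
q[-2,0,2] = (33 - (-31)) / (2 - (-2)) = 16
q[0,2,3] = (216 - 33) / (3 - 0) = 61
q[-3,-2,0,2] = (16 - 61) / (2 - (-3)) = -9
q[-2,0,2,3] = (61 - 16) / (3 - (-2)) = 9
q[-3,-2,0,2,3] = (9 - (-9)) / (3 - (-3)) = 3
q(-4) = 274 + (-214)·(-1) + 61·(-1)·(-2) + (-9)·(-1)·(-2)·(-4) + 3·(-1)·(-2)·(-4)·(-6) = 826

826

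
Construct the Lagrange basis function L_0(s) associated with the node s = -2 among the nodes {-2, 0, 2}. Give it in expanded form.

L_0(s) = s(s - 2) / [(-2)·(-4)]
       = (s^2 - 2s) / (8)

L_0(s) = (1/8)s^2 - (1/4)s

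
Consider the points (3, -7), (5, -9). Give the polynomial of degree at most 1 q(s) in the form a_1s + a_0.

Build the Lagrange basis polynomials:
L_0(s) = (s - 5) / [-2] = -(1/2)s + 5/2
L_1(s) = (s - 3) / [2] = (1/2)s - 3/2
q(s) = (-7)·L_0 + (-9)·L_1
  (-7)·L_0(s) = (7/2)s - 35/2
  (-9)·L_1(s) = -(9/2)s + 27/2
Adding term by term: -s - 4

q(s) = -s - 4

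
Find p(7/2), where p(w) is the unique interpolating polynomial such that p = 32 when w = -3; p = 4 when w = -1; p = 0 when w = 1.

Evaluate each Lagrange basis at w = 7/2:
L_0(7/2) = (9/2)·(5/2)/[(-2)·(-4)] = 45/32
L_1(7/2) = (13/2)·(5/2)/[(2)·(-2)] = -65/16
L_2(7/2) = (13/2)·(9/2)/[(4)·(2)] = 117/32
Sum: 32·(45/32) + 4·(-65/16) + 0 = 115/4

115/4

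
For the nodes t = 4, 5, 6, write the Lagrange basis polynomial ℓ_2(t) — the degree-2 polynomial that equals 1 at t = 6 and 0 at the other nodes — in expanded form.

ℓ_2(t) = (1/2)t^2 - (9/2)t + 10

ℓ_2(t) = (t - 4)(t - 5) / [(2)·(1)]
       = (t^2 - 9t + 20) / (2)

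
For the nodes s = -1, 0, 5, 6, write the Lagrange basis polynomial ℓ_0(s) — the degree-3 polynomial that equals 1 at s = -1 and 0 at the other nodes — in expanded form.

ℓ_0(s) = -(1/42)s^3 + (11/42)s^2 - (5/7)s

ℓ_0(s) = s(s - 5)(s - 6) / [(-1)·(-6)·(-7)]
       = (s^3 - 11s^2 + 30s) / (-42)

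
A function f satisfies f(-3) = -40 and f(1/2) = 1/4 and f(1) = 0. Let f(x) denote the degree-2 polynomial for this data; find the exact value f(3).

-16

Evaluate each Lagrange basis at x = 3:
L_0(3) = (5/2)·(2)/[(-7/2)·(-4)] = 5/14
L_1(3) = (6)·(2)/[(7/2)·(-1/2)] = -48/7
L_2(3) = (6)·(5/2)/[(4)·(1/2)] = 15/2
Sum: (-40)·(5/14) + 1/4·(-48/7) + 0 = -16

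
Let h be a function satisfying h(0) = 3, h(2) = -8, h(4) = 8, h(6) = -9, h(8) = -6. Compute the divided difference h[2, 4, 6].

-33/8

h[2,4] = (8 - (-8)) / (4 - 2) = 8
h[4,6] = (-9 - 8) / (6 - 4) = -17/2
h[2,4,6] = (-17/2 - 8) / (6 - 2) = -33/8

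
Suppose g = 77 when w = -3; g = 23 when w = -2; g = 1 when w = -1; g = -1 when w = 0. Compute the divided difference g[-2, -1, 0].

10

g[-2,-1] = (1 - 23) / (-1 - (-2)) = -22
g[-1,0] = (-1 - 1) / (0 - (-1)) = -2
g[-2,-1,0] = (-2 - (-22)) / (0 - (-2)) = 10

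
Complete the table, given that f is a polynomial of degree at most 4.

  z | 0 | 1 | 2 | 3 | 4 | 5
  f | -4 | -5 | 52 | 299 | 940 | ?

2251

The 5 known values determine f uniquely (degree ≤ 4).
Evaluate each Lagrange basis at z = 5:
L_0(5) = (4)·(3)·(2)·(1)/[(-1)·(-2)·(-3)·(-4)] = 1
L_1(5) = (5)·(3)·(2)·(1)/[(1)·(-1)·(-2)·(-3)] = -5
L_2(5) = (5)·(4)·(2)·(1)/[(2)·(1)·(-1)·(-2)] = 10
L_3(5) = (5)·(4)·(3)·(1)/[(3)·(2)·(1)·(-1)] = -10
L_4(5) = (5)·(4)·(3)·(2)/[(4)·(3)·(2)·(1)] = 5
Sum: (-4)·(1) + (-5)·(-5) + 52·(10) + 299·(-10) + 940·(5) = 2251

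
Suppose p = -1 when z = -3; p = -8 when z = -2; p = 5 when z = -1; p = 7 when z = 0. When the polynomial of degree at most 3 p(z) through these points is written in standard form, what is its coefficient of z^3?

Build the Lagrange basis polynomials:
L_0(z) = (z + 2)(z + 1)z / [-6] = -(1/6)z^3 - (1/2)z^2 - (1/3)z
L_1(z) = (z + 3)(z + 1)z / [2] = (1/2)z^3 + 2z^2 + (3/2)z
L_2(z) = (z + 3)(z + 2)z / [-2] = -(1/2)z^3 - (5/2)z^2 - 3z
L_3(z) = (z + 3)(z + 2)(z + 1) / [6] = (1/6)z^3 + z^2 + (11/6)z + 1
p(z) = (-1)·L_0 + (-8)·L_1 + 5·L_2 + 7·L_3
Only the coefficient of z^3 is needed; take it from each L_i and combine:
(-1)·(-1/6) + (-8)·(1/2) + 5·(-1/2) + 7·(1/6) = -31/6

-31/6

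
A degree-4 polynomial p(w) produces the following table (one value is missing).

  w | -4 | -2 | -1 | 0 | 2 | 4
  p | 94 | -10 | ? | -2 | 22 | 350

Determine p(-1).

The 5 known values determine p uniquely (degree ≤ 4).
L_0(-1) = (1)·(-1)·(-3)·(-5)/[(-2)·(-4)·(-6)·(-8)] = -5/128
L_1(-1) = (3)·(-1)·(-3)·(-5)/[(2)·(-2)·(-4)·(-6)] = 15/32
L_2(-1) = (3)·(1)·(-3)·(-5)/[(4)·(2)·(-2)·(-4)] = 45/64
L_3(-1) = (3)·(1)·(-1)·(-5)/[(6)·(4)·(2)·(-2)] = -5/32
L_4(-1) = (3)·(1)·(-1)·(-3)/[(8)·(6)·(4)·(2)] = 3/128
Sum: 94·(-5/128) + (-10)·(15/32) + (-2)·(45/64) + 22·(-5/32) + 350·(3/128) = -5

-5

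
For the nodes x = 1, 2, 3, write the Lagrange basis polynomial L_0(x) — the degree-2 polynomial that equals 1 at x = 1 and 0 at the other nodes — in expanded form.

L_0(x) = (1/2)x^2 - (5/2)x + 3

L_0(x) = (x - 2)(x - 3) / [(-1)·(-2)]
       = (x^2 - 5x + 6) / (2)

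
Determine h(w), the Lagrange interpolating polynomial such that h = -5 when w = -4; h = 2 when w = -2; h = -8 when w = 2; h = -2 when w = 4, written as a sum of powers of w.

Build the Lagrange basis polynomials:
L_0(w) = (w + 2)(w - 2)(w - 4) / [-96] = -(1/96)w^3 + (1/24)w^2 + (1/24)w - 1/6
L_1(w) = (w + 4)(w - 2)(w - 4) / [48] = (1/48)w^3 - (1/24)w^2 - (1/3)w + 2/3
L_2(w) = (w + 4)(w + 2)(w - 4) / [-48] = -(1/48)w^3 - (1/24)w^2 + (1/3)w + 2/3
L_3(w) = (w + 4)(w + 2)(w - 2) / [96] = (1/96)w^3 + (1/24)w^2 - (1/24)w - 1/6
h(w) = (-5)·L_0 + 2·L_1 + (-8)·L_2 + (-2)·L_3
  (-5)·L_0(w) = (5/96)w^3 - (5/24)w^2 - (5/24)w + 5/6
  2·L_1(w) = (1/24)w^3 - (1/12)w^2 - (2/3)w + 4/3
  (-8)·L_2(w) = (1/6)w^3 + (1/3)w^2 - (8/3)w - 16/3
  (-2)·L_3(w) = -(1/48)w^3 - (1/12)w^2 + (1/12)w + 1/3
Adding term by term: (23/96)w^3 - (1/24)w^2 - (83/24)w - 17/6

h(w) = (23/96)w^3 - (1/24)w^2 - (83/24)w - 17/6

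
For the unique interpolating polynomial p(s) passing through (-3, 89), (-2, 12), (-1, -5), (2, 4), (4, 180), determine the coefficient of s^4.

1

L_0(s) = (s + 2)(s + 1)(s - 2)(s - 4) / [70] = (1/70)s^4 - (3/70)s^3 - (4/35)s^2 + (6/35)s + 8/35
L_1(s) = (s + 3)(s + 1)(s - 2)(s - 4) / [-24] = -(1/24)s^4 + (1/12)s^3 + (13/24)s^2 - (7/12)s - 1
L_2(s) = (s + 3)(s + 2)(s - 2)(s - 4) / [30] = (1/30)s^4 - (1/30)s^3 - (8/15)s^2 + (2/15)s + 8/5
L_3(s) = (s + 3)(s + 2)(s + 1)(s - 4) / [-120] = -(1/120)s^4 - (1/60)s^3 + (13/120)s^2 + (19/60)s + 1/5
L_4(s) = (s + 3)(s + 2)(s + 1)(s - 2) / [420] = (1/420)s^4 + (1/105)s^3 - (1/420)s^2 - (4/105)s - 1/35
p(s) = 89·L_0 + 12·L_1 + (-5)·L_2 + 4·L_3 + 180·L_4
Only the coefficient of s^4 is needed; take it from each L_i and combine:
89·(1/70) + 12·(-1/24) + (-5)·(1/30) + 4·(-1/120) + 180·(1/420) = 1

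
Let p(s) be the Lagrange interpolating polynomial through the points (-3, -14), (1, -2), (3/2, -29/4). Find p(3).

L_0(3) = (2)·(3/2)/[(-4)·(-9/2)] = 1/6
L_1(3) = (6)·(3/2)/[(4)·(-1/2)] = -9/2
L_2(3) = (6)·(2)/[(9/2)·(1/2)] = 16/3
Sum: (-14)·(1/6) + (-2)·(-9/2) + (-29/4)·(16/3) = -32

-32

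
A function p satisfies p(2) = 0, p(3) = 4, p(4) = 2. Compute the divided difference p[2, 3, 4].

p[2,3] = (4 - 0) / (3 - 2) = 4
p[3,4] = (2 - 4) / (4 - 3) = -2
p[2,3,4] = (-2 - 4) / (4 - 2) = -3

-3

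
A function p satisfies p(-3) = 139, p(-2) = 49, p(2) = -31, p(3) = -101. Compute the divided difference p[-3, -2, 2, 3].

p[-3,-2] = (49 - 139) / (-2 - (-3)) = -90
p[-2,2] = (-31 - 49) / (2 - (-2)) = -20
p[2,3] = (-101 - (-31)) / (3 - 2) = -70
p[-3,-2,2] = (-20 - (-90)) / (2 - (-3)) = 14
p[-2,2,3] = (-70 - (-20)) / (3 - (-2)) = -10
p[-3,-2,2,3] = (-10 - 14) / (3 - (-3)) = -4

-4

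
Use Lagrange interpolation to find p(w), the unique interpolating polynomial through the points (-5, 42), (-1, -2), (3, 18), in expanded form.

L_0(w) = (w + 1)(w - 3) / [32] = (1/32)w^2 - (1/16)w - 3/32
L_1(w) = (w + 5)(w - 3) / [-16] = -(1/16)w^2 - (1/8)w + 15/16
L_2(w) = (w + 5)(w + 1) / [32] = (1/32)w^2 + (3/16)w + 5/32
p(w) = 42·L_0 + (-2)·L_1 + 18·L_2
  42·L_0(w) = (21/16)w^2 - (21/8)w - 63/16
  (-2)·L_1(w) = (1/8)w^2 + (1/4)w - 15/8
  18·L_2(w) = (9/16)w^2 + (27/8)w + 45/16
Adding term by term: 2w^2 + w - 3

p(w) = 2w^2 + w - 3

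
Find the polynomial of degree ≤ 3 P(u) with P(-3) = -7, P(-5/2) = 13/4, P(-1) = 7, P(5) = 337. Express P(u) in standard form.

P(u) = 2u^3 + 4u^2 - 3u + 2

Newton's divided differences:
P[-3,-5/2] = (13/4 - (-7)) / (-5/2 - (-3)) = 41/2
P[-5/2,-1] = (7 - 13/4) / (-1 - (-5/2)) = 5/2
P[-1,5] = (337 - 7) / (5 - (-1)) = 55
P[-3,-5/2,-1] = (5/2 - 41/2) / (-1 - (-3)) = -9
P[-5/2,-1,5] = (55 - 5/2) / (5 - (-5/2)) = 7
P[-3,-5/2,-1,5] = (7 - (-9)) / (5 - (-3)) = 2
P(u) = -7 + (41/2)·(u + 3) + (-9)·(u + 3)(u + 5/2) + 2·(u + 3)(u + 5/2)(u + 1)
Expanding: P(u) = 2u^3 + 4u^2 - 3u + 2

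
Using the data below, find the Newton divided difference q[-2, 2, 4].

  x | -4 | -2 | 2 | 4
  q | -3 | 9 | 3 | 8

2/3

q[-2,2] = (3 - 9) / (2 - (-2)) = -3/2
q[2,4] = (8 - 3) / (4 - 2) = 5/2
q[-2,2,4] = (5/2 - (-3/2)) / (4 - (-2)) = 2/3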